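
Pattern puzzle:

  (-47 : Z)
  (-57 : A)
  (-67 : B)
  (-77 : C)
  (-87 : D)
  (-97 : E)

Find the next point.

First coordinate goes -47, -57, -67, -77, -87, -97 → -107 (−10 each step).
For the letter, letters move forward 1 place in the alphabet, wrapping Z→A: Z, A, B, C, D, E → F.
So the next point is (-107 : F).

(-107 : F)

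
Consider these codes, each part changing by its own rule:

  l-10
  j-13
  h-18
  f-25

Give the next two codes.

d-34 then b-45

For the letter, letters move back 2 places in the alphabet: l, j, h, f → d → b.
Second component: differences are 3, 5, 7, … (increasing by 2 each time); 10, 13, 18, 25 → 34 → 45.
Putting the parts together: d-34 and then b-45.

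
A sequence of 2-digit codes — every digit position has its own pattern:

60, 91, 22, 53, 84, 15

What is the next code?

First digit goes 6, 9, 2, 5, 8, 1 → 4 (+3 each step, mod 10).
Second digit — +1 each step, mod 10: 0, 1, 2, 3, 4, 5 → 6.
So the next code is 46.

46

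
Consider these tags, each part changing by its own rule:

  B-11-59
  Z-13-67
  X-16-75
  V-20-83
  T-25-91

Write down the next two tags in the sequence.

Letter: B, Z, X, V, T → R → P (letters move back 2 places in the alphabet, wrapping A→Z).
Second component: 11, 13, 16, 20, 25 → 31 → 38 (differences are 2, 3, 4, … (increasing by 1 each time)).
Third component: +8 each step; 59, 67, 75, 83, 91 → 99 → 107.
So the next two tags are R-31-99 and P-38-107.

R-31-99 then P-38-107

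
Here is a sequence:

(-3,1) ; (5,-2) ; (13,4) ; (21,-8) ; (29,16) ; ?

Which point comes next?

First entry — +8 each step: -3, 5, 13, 21, 29 → 37.
Second entry goes 1, -2, 4, -8, 16 → -32 (×(-2) each step).
Putting it together: (37,-32).

(37,-32)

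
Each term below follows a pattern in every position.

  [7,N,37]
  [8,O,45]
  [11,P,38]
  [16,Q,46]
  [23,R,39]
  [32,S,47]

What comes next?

For the first slot, differences are 1, 3, 5, … (increasing by 2 each time): 7, 8, 11, 16, 23, 32 → 43.
Letter: letters move forward 1 place in the alphabet; N, O, P, Q, R, S → T.
Third slot — alternating steps +8, −7, +8, −7, …: 37, 45, 38, 46, 39, 47 → 40.
Combining the parts gives [43,T,40].

[43,T,40]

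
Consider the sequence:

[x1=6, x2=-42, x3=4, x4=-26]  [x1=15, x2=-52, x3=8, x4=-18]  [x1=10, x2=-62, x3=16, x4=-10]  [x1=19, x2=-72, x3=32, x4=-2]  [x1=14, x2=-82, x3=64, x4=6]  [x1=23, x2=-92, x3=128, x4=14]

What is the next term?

[x1=18, x2=-102, x3=256, x4=22]

X1: 6, 15, 10, 19, 14, 23 → 18 (alternating steps +9, −5, +9, −5, …).
X2: −10 each step, so -42, -52, -62, -72, -82, -92 → -102.
X3: ×2 each step; 4, 8, 16, 32, 64, 128 → 256.
X4 goes -26, -18, -10, -2, 6, 14 → 22 (+8 each step).
Putting it together: [x1=18, x2=-102, x3=256, x4=22].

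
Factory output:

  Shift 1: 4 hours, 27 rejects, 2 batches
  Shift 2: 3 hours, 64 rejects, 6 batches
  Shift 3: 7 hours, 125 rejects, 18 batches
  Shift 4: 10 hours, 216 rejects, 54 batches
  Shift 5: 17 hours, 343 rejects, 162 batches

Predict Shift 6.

Hours — each term is the sum of the two before it: 4, 3, 7, 10, 17 → 27.
Rejects — perfect cubes: 3³, 4³, 5³, …: 27, 64, 125, 216, 343 → 512.
Batches: ×3 each step; 2, 6, 18, 54, 162 → 486.
Combining the parts gives 27 hours, 512 rejects, 486 batches.

27 hours, 512 rejects, 486 batches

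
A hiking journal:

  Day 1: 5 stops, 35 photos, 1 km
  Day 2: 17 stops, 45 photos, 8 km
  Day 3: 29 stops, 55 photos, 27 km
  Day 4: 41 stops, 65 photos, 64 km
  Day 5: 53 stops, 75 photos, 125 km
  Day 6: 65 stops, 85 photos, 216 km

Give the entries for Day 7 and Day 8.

77 stops, 95 photos, 343 km; 89 stops, 105 photos, 512 km

Stops: 5, 17, 29, 41, 53, 65 → 77 → 89 (+12 each step).
Photos: 35, 45, 55, 65, 75, 85 → 95 → 105 (+10 each step).
Km: perfect cubes: 1³, 2³, 3³, …, so 1, 8, 27, 64, 125, 216 → 343 → 512.
So the next two rows are 77 stops, 95 photos, 343 km and 89 stops, 105 photos, 512 km.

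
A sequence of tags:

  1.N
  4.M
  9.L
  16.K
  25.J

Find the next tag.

First component: 1, 4, 9, 16, 25 → 36 (perfect squares: 1², 2², 3², …).
Letter — letters move back 1 place in the alphabet: N, M, L, K, J → I.
Combining the parts gives 36.I.

36.I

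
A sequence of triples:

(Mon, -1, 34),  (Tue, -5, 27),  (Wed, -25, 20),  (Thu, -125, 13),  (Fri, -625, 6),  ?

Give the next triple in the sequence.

Day: Mon, Tue, Wed, Thu, Fri → Sat (runs through the weekdays Mon→Sun).
Second entry: -1, -5, -25, -125, -625 → -3125 (×5 each step).
Third entry: −7 each step, so 34, 27, 20, 13, 6 → -1.
So the next triple is (Sat, -3125, -1).

(Sat, -3125, -1)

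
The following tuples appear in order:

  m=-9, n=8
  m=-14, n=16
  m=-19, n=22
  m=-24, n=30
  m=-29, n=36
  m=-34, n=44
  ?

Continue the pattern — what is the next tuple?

m=-39, n=50

M: −5 each step, so -9, -14, -19, -24, -29, -34 → -39.
N goes 8, 16, 22, 30, 36, 44 → 50 (alternating steps +8, +6, +8, +6, …).
So the next tuple is m=-39, n=50.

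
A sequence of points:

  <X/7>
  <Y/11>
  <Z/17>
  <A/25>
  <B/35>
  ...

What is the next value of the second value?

47

Second value: differences are 4, 6, 8, … (increasing by 2 each time), so 7, 11, 17, 25, 35 → 47.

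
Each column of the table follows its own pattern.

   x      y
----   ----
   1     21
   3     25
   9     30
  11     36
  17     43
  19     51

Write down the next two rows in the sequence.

Column x: alternating steps +2, +6, +2, +6, …; 1, 3, 9, 11, 17, 19 → 25 → 27.
Column y: 21, 25, 30, 36, 43, 51 → 60 → 70 (differences are 4, 5, 6, … (increasing by 1 each time)).
Putting the parts together: 25  60 and then 27  70.

25  60; 27  70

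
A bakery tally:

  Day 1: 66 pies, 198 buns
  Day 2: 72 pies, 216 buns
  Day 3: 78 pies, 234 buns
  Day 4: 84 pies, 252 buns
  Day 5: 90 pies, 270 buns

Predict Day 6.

Pies: +6 each step, so 66, 72, 78, 84, 90 → 96.
Buns — always 3 × the pies: 198, 216, 234, 252, 270 → 288.
Putting it together: 96 pies, 288 buns.

96 pies, 288 buns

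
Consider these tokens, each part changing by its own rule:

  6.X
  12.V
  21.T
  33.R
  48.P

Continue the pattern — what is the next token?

66.N

First component — differences are 6, 9, 12, … (increasing by 3 each time): 6, 12, 21, 33, 48 → 66.
Letter: letters move back 2 places in the alphabet, so X, V, T, R, P → N.
Combining the parts gives 66.N.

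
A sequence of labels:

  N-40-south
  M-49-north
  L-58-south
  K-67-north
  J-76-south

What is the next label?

Letter: letters move back 1 place in the alphabet; N, M, L, K, J → I.
Second component: 40, 49, 58, 67, 76 → 85 (+9 each step).
Direction: south, north, south, north, south → north (alternates south ↔ north).
Combining the parts gives I-85-north.

I-85-north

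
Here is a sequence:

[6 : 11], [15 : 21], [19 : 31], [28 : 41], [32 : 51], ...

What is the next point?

For the first coordinate, alternating steps +9, +4, +9, +4, …: 6, 15, 19, 28, 32 → 41.
Second coordinate goes 11, 21, 31, 41, 51 → 61 (+10 each step).
Combining the parts gives [41 : 61].

[41 : 61]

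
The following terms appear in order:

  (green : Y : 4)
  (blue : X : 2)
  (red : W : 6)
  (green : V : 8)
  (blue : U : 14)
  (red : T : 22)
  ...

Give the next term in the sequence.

For the colour, repeats green → blue → red: green, blue, red, green, blue, red → green.
For the letter, letters move back 1 place in the alphabet: Y, X, W, V, U, T → S.
Third value: each term is the sum of the two before it, so 4, 2, 6, 8, 14, 22 → 36.
Combining the parts gives (green : S : 36).

(green : S : 36)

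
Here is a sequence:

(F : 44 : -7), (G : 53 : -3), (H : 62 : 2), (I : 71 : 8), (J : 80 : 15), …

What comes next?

(K : 89 : 23)

Letter: letters move forward 1 place in the alphabet, so F, G, H, I, J → K.
For the second entry, +9 each step: 44, 53, 62, 71, 80 → 89.
Third entry: differences are 4, 5, 6, … (increasing by 1 each time), so -7, -3, 2, 8, 15 → 23.
Putting it together: (K : 89 : 23).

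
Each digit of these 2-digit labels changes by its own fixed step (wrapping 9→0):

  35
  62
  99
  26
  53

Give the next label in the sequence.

First digit goes 3, 6, 9, 2, 5 → 8 (+3 each step, mod 10).
For the second digit, −3 each step, mod 10: 5, 2, 9, 6, 3 → 0.
So the next label is 80.

80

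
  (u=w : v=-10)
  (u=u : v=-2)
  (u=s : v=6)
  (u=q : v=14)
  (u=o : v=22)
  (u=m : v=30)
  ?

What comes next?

(u=k : v=38)

For the u, letters move back 2 places in the alphabet: w, u, s, q, o, m → k.
V — +8 each step: -10, -2, 6, 14, 22, 30 → 38.
Combining the parts gives (u=k : v=38).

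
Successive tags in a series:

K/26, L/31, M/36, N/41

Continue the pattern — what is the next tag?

Letter — letters move forward 1 place in the alphabet: K, L, M, N → O.
For the second component, +5 each step: 26, 31, 36, 41 → 46.
Combining the parts gives O/46.

O/46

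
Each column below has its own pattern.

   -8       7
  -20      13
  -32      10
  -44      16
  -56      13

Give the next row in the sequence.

-68  19

First component: -8, -20, -32, -44, -56 → -68 (−12 each step).
For the second component, alternating steps +6, −3, +6, −3, …: 7, 13, 10, 16, 13 → 19.
Combining the parts gives -68  19.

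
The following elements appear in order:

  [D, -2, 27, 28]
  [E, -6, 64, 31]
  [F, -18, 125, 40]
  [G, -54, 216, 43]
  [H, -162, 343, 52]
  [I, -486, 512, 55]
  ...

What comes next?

Letter: letters move forward 1 place in the alphabet; D, E, F, G, H, I → J.
Second component goes -2, -6, -18, -54, -162, -486 → -1458 (×3 each step).
Third component: perfect cubes: 3³, 4³, 5³, …, so 27, 64, 125, 216, 343, 512 → 729.
Fourth component — alternating steps +3, +9, +3, +9, …: 28, 31, 40, 43, 52, 55 → 64.
Combining the parts gives [J, -1458, 729, 64].

[J, -1458, 729, 64]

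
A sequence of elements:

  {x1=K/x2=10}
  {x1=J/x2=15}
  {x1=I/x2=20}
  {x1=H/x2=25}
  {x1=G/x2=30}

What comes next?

{x1=F/x2=35}

X1: K, J, I, H, G → F (letters move back 1 place in the alphabet).
X2: +5 each step; 10, 15, 20, 25, 30 → 35.
So the next element is {x1=F/x2=35}.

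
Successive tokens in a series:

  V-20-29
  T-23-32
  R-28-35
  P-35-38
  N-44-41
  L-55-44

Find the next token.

Letter: V, T, R, P, N, L → J (letters move back 2 places in the alphabet).
Second component: differences are 3, 5, 7, … (increasing by 2 each time); 20, 23, 28, 35, 44, 55 → 68.
Third component: +3 each step; 29, 32, 35, 38, 41, 44 → 47.
Combining the parts gives J-68-47.

J-68-47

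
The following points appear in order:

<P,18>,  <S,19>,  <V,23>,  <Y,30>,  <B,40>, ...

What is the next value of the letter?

E

Letter — letters move forward 3 places in the alphabet, wrapping Z→A: P, S, V, Y, B → E.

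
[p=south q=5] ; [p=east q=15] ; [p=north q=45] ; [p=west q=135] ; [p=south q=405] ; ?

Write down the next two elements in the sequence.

P: south, east, north, west, south → east → north (repeats south → east → north → west).
Q: 5, 15, 45, 135, 405 → 1215 → 3645 (×3 each step).
So the next two elements are [p=east q=1215] and [p=north q=3645].

[p=east q=1215], [p=north q=3645]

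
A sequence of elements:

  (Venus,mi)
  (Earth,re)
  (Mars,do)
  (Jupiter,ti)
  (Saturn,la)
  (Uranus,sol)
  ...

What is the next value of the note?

Note: mi, re, do, ti, la, sol → fa (runs backward through the solfège scale do→ti).

fa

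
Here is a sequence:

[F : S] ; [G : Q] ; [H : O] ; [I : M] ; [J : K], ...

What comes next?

First letter: letters move forward 1 place in the alphabet, so F, G, H, I, J → K.
Second letter: S, Q, O, M, K → I (letters move back 2 places in the alphabet).
So the next term is [K : I].

[K : I]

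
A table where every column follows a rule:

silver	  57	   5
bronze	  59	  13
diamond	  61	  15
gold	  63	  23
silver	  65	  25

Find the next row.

bronze  67  33

Rank: repeats silver → bronze → diamond → gold, so silver, bronze, diamond, gold, silver → bronze.
For the second component, +2 each step: 57, 59, 61, 63, 65 → 67.
Third component: 5, 13, 15, 23, 25 → 33 (alternating steps +8, +2, +8, +2, …).
Putting it together: bronze  67  33.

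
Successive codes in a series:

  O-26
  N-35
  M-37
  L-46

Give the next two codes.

K-48, J-57

Letter goes O, N, M, L → K → J (letters move back 1 place in the alphabet).
Second component: alternating steps +9, +2, +9, +2, …; 26, 35, 37, 46 → 48 → 57.
So the next two codes are K-48 and J-57.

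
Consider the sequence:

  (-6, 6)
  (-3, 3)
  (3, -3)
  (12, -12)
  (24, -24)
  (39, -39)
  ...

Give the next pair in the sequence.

First component — differences are 3, 6, 9, … (increasing by 3 each time): -6, -3, 3, 12, 24, 39 → 57.
Second component: 6, 3, -3, -12, -24, -39 → -57 (always the negative of the first component).
Putting it together: (57, -57).

(57, -57)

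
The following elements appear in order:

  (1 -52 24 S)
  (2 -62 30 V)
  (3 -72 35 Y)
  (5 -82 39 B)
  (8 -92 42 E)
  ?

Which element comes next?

(13 -102 44 H)

First slot goes 1, 2, 3, 5, 8 → 13 (each term is the sum of the two before it).
Second slot goes -52, -62, -72, -82, -92 → -102 (−10 each step).
Third slot — differences are 6, 5, 4, … (decreasing by 1 each time): 24, 30, 35, 39, 42 → 44.
Letter: letters move forward 3 places in the alphabet, wrapping Z→A; S, V, Y, B, E → H.
So the next element is (13 -102 44 H).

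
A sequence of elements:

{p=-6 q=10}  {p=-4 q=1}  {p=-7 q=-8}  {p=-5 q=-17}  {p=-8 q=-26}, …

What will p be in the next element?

-6

P: alternating steps +2, −3, +2, −3, …, so -6, -4, -7, -5, -8 → -6.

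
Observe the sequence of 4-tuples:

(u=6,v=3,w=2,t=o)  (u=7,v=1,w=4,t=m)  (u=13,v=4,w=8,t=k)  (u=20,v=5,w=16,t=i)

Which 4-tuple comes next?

(u=33,v=9,w=32,t=g)

U: each term is the sum of the two before it, so 6, 7, 13, 20 → 33.
For the v, each term is the sum of the two before it: 3, 1, 4, 5 → 9.
W goes 2, 4, 8, 16 → 32 (×2 each step).
For the t, letters move back 2 places in the alphabet: o, m, k, i → g.
So the next 4-tuple is (u=33,v=9,w=32,t=g).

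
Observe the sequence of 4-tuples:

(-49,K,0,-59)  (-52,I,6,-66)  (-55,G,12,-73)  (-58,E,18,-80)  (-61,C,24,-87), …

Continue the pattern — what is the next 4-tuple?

(-64,A,30,-94)

First slot: -49, -52, -55, -58, -61 → -64 (−3 each step).
Letter — letters move back 2 places in the alphabet: K, I, G, E, C → A.
Third slot — +6 each step: 0, 6, 12, 18, 24 → 30.
Fourth slot: −7 each step, so -59, -66, -73, -80, -87 → -94.
So the next 4-tuple is (-64,A,30,-94).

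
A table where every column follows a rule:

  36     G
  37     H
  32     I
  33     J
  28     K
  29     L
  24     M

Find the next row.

First component — alternating steps +1, −5, +1, −5, …: 36, 37, 32, 33, 28, 29, 24 → 25.
For the letter, letters move forward 1 place in the alphabet: G, H, I, J, K, L, M → N.
Putting it together: 25  N.

25  N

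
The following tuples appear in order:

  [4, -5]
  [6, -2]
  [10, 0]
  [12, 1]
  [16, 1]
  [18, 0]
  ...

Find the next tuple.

[22, -2]

First part goes 4, 6, 10, 12, 16, 18 → 22 (alternating steps +2, +4, +2, +4, …).
For the second part, differences are 3, 2, 1, … (decreasing by 1 each time): -5, -2, 0, 1, 1, 0 → -2.
Combining the parts gives [22, -2].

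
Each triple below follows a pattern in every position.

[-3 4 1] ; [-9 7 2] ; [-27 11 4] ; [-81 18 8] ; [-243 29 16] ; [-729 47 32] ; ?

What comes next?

[-2187 76 64]

For the first value, ×3 each step: -3, -9, -27, -81, -243, -729 → -2187.
Second value: each term is the sum of the two before it, so 4, 7, 11, 18, 29, 47 → 76.
Third value — ×2 each step: 1, 2, 4, 8, 16, 32 → 64.
So the next triple is [-2187 76 64].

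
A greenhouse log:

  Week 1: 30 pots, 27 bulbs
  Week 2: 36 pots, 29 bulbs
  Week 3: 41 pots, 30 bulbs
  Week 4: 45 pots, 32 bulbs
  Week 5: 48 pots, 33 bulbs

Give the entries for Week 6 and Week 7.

Pots goes 30, 36, 41, 45, 48 → 50 → 51 (differences are 6, 5, 4, … (decreasing by 1 each time)).
Bulbs: alternating steps +2, +1, +2, +1, …; 27, 29, 30, 32, 33 → 35 → 36.
So the next two lines are 50 pots, 35 bulbs and 51 pots, 36 bulbs.

50 pots, 35 bulbs; 51 pots, 36 bulbs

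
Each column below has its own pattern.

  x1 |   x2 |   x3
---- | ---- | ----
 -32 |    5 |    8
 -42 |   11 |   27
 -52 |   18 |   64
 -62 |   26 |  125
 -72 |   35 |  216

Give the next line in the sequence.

-82  45  343

Column x1: −10 each step; -32, -42, -52, -62, -72 → -82.
Column x2: 5, 11, 18, 26, 35 → 45 (differences are 6, 7, 8, … (increasing by 1 each time)).
Column x3: 8, 27, 64, 125, 216 → 343 (perfect cubes: 2³, 3³, 4³, …).
Combining the parts gives -82  45  343.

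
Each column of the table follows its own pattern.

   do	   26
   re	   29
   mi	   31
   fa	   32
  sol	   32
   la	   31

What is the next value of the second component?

29

Second component: differences are 3, 2, 1, … (decreasing by 1 each time); 26, 29, 31, 32, 32, 31 → 29.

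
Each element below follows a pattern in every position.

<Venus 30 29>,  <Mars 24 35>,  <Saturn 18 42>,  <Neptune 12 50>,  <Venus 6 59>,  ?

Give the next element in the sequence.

<Mars 0 69>

Planet — repeats Venus → Mars → Saturn → Neptune: Venus, Mars, Saturn, Neptune, Venus → Mars.
For the second value, −6 each step: 30, 24, 18, 12, 6 → 0.
Third value: differences are 6, 7, 8, … (increasing by 1 each time), so 29, 35, 42, 50, 59 → 69.
Combining the parts gives <Mars 0 69>.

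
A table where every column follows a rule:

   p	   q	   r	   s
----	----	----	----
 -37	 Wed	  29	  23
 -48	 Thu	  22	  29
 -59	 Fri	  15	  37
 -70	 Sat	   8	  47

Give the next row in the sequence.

-81  Sun  1  59

Column p: −11 each step, so -37, -48, -59, -70 → -81.
Column q — runs through the weekdays Mon→Sun: Wed, Thu, Fri, Sat → Sun.
Column r goes 29, 22, 15, 8 → 1 (−7 each step).
Column s: differences are 6, 8, 10, … (increasing by 2 each time), so 23, 29, 37, 47 → 59.
Putting it together: -81  Sun  1  59.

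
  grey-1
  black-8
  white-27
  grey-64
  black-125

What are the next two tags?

For the shade, repeats grey → black → white: grey, black, white, grey, black → white → grey.
Second component: perfect cubes: 1³, 2³, 3³, …, so 1, 8, 27, 64, 125 → 216 → 343.
So the next two tags are white-216 and grey-343.

white-216 then grey-343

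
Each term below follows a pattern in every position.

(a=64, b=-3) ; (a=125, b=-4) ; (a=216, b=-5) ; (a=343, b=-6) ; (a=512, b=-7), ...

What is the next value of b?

-8

B goes -3, -4, -5, -6, -7 → -8 (−1 each step).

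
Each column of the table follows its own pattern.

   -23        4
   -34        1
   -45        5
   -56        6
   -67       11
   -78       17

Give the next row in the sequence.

First component: −11 each step, so -23, -34, -45, -56, -67, -78 → -89.
Second component: each term is the sum of the two before it, so 4, 1, 5, 6, 11, 17 → 28.
Combining the parts gives -89  28.

-89  28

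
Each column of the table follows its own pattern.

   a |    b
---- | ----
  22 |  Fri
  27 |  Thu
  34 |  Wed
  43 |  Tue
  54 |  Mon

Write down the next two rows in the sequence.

Column a — differences are 5, 7, 9, … (increasing by 2 each time): 22, 27, 34, 43, 54 → 67 → 82.
Column b: Fri, Thu, Wed, Tue, Mon → Sun → Sat (runs backward through the weekdays Mon→Sun).
Putting the parts together: 67  Sun and then 82  Sat.

67  Sun; 82  Sat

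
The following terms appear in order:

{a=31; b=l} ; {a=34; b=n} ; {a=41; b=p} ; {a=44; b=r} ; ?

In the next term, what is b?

t

A: alternating steps +3, +7, +3, +7, …, so 31, 34, 41, 44 → 51.
B — letters move forward 2 places in the alphabet: l, n, p, r → t.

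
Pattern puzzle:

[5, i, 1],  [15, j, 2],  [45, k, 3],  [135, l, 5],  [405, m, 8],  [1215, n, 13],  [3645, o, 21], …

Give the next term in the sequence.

First value: 5, 15, 45, 135, 405, 1215, 3645 → 10935 (×3 each step).
Letter — letters move forward 1 place in the alphabet: i, j, k, l, m, n, o → p.
Third value — each term is the sum of the two before it: 1, 2, 3, 5, 8, 13, 21 → 34.
Putting it together: [10935, p, 34].

[10935, p, 34]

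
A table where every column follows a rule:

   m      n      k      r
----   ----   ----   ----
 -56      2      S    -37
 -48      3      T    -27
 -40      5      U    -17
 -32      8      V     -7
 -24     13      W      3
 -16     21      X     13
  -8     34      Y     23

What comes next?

0  55  Z  33

For the column m, +8 each step: -56, -48, -40, -32, -24, -16, -8 → 0.
Column n — each term is the sum of the two before it: 2, 3, 5, 8, 13, 21, 34 → 55.
For the column k, letters move forward 1 place in the alphabet: S, T, U, V, W, X, Y → Z.
For the column r, +10 each step: -37, -27, -17, -7, 3, 13, 23 → 33.
Putting it together: 0  55  Z  33.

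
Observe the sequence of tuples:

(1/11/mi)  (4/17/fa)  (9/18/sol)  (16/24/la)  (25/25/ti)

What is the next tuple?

(36/31/do)

For the first slot, perfect squares: 1², 2², 3², …: 1, 4, 9, 16, 25 → 36.
For the second slot, alternating steps +6, +1, +6, +1, …: 11, 17, 18, 24, 25 → 31.
Note: mi, fa, sol, la, ti → do (runs through the solfège scale do→ti).
Combining the parts gives (36/31/do).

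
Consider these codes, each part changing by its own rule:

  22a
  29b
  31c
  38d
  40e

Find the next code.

47f

First component: alternating steps +7, +2, +7, +2, …, so 22, 29, 31, 38, 40 → 47.
Letter goes a, b, c, d, e → f (letters move forward 1 place in the alphabet).
Putting it together: 47f.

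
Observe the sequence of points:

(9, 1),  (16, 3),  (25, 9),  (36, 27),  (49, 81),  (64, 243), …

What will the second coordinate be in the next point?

Second coordinate — ×3 each step: 1, 3, 9, 27, 81, 243 → 729.

729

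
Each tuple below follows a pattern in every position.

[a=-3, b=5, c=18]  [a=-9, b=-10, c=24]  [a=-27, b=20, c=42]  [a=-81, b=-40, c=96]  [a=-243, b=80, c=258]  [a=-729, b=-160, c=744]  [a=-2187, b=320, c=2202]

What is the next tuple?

A: ×3 each step, so -3, -9, -27, -81, -243, -729, -2187 → -6561.
B goes 5, -10, 20, -40, 80, -160, 320 → -640 (×(-2) each step).
C: together with the a always sums to 15, so 18, 24, 42, 96, 258, 744, 2202 → 6576.
So the next tuple is [a=-6561, b=-640, c=6576].

[a=-6561, b=-640, c=6576]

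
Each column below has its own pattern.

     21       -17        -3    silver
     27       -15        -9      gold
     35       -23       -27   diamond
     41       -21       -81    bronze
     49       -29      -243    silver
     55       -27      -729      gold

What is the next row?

63  -35  -2187  diamond

First component: alternating steps +6, +8, +6, +8, …; 21, 27, 35, 41, 49, 55 → 63.
Second component: -17, -15, -23, -21, -29, -27 → -35 (alternating steps +2, −8, +2, −8, …).
Third component: ×3 each step; -3, -9, -27, -81, -243, -729 → -2187.
For the rank, repeats silver → gold → diamond → bronze: silver, gold, diamond, bronze, silver, gold → diamond.
So the next row is 63  -35  -2187  diamond.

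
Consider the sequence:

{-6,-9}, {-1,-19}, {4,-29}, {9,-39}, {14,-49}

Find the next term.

{19,-59}

First entry goes -6, -1, 4, 9, 14 → 19 (+5 each step).
Second entry: −10 each step, so -9, -19, -29, -39, -49 → -59.
Putting it together: {19,-59}.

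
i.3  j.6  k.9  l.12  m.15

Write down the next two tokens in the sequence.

Letter goes i, j, k, l, m → n → o (letters move forward 1 place in the alphabet).
Second component: +3 each step; 3, 6, 9, 12, 15 → 18 → 21.
Putting the parts together: n.18 and then o.21.

n.18, o.21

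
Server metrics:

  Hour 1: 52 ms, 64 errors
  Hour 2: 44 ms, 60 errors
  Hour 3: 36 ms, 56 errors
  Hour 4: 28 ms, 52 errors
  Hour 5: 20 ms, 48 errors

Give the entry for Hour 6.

12 ms, 44 errors

Ms: −8 each step, so 52, 44, 36, 28, 20 → 12.
Errors — −4 each step: 64, 60, 56, 52, 48 → 44.
Combining the parts gives 12 ms, 44 errors.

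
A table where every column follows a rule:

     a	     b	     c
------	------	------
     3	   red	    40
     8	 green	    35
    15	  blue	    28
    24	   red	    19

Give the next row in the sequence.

35  green  8

Column a: 3, 8, 15, 24 → 35 (differences are 5, 7, 9, … (increasing by 2 each time)).
Column b: red, green, blue, red → green (repeats red → green → blue).
Column c: together with the column a always sums to 43, so 40, 35, 28, 19 → 8.
Putting it together: 35  green  8.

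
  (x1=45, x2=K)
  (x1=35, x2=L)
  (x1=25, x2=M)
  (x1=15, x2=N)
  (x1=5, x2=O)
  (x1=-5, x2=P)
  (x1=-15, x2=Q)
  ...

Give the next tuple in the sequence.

X1: 45, 35, 25, 15, 5, -5, -15 → -25 (−10 each step).
For the x2, letters move forward 1 place in the alphabet: K, L, M, N, O, P, Q → R.
Putting it together: (x1=-25, x2=R).

(x1=-25, x2=R)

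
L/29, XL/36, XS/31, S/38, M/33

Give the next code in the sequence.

For the size, runs through clothing sizes XS→XL: L, XL, XS, S, M → L.
Second component goes 29, 36, 31, 38, 33 → 40 (alternating steps +7, −5, +7, −5, …).
Combining the parts gives L/40.

L/40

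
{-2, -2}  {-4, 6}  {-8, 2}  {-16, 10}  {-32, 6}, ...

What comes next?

First value: ×2 each step, so -2, -4, -8, -16, -32 → -64.
Second value goes -2, 6, 2, 10, 6 → 14 (alternating steps +8, −4, +8, −4, …).
So the next point is {-64, 14}.

{-64, 14}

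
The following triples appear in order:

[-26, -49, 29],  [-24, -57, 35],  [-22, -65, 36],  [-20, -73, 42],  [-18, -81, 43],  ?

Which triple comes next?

First slot goes -26, -24, -22, -20, -18 → -16 (+2 each step).
Second slot goes -49, -57, -65, -73, -81 → -89 (−8 each step).
Third slot goes 29, 35, 36, 42, 43 → 49 (alternating steps +6, +1, +6, +1, …).
So the next triple is [-16, -89, 49].

[-16, -89, 49]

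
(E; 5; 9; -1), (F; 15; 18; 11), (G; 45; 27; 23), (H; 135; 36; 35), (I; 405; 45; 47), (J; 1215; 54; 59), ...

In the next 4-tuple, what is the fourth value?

71

Fourth value goes -1, 11, 23, 35, 47, 59 → 71 (+12 each step).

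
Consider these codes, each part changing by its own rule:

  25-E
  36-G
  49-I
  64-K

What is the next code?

81-M

First component: perfect squares: 5², 6², 7², …, so 25, 36, 49, 64 → 81.
Letter: letters move forward 2 places in the alphabet, so E, G, I, K → M.
Putting it together: 81-M.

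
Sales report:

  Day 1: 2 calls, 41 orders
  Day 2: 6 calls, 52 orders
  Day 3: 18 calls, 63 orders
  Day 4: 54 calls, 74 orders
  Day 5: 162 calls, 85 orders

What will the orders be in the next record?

96

Orders goes 41, 52, 63, 74, 85 → 96 (+11 each step).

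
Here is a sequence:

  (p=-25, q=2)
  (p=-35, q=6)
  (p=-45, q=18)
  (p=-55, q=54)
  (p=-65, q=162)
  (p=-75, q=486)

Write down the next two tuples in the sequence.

(p=-85, q=1458), (p=-95, q=4374)

For the p, −10 each step: -25, -35, -45, -55, -65, -75 → -85 → -95.
Q: 2, 6, 18, 54, 162, 486 → 1458 → 4374 (×3 each step).
Putting the parts together: (p=-85, q=1458) and then (p=-95, q=4374).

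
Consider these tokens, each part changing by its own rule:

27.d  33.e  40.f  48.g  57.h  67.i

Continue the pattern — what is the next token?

78.j

For the first component, differences are 6, 7, 8, … (increasing by 1 each time): 27, 33, 40, 48, 57, 67 → 78.
For the letter, letters move forward 1 place in the alphabet: d, e, f, g, h, i → j.
Combining the parts gives 78.j.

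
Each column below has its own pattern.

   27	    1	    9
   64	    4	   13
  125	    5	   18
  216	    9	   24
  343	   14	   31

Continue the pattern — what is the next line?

First component: 27, 64, 125, 216, 343 → 512 (perfect cubes: 3³, 4³, 5³, …).
Second component: each term is the sum of the two before it, so 1, 4, 5, 9, 14 → 23.
Third component: differences are 4, 5, 6, … (increasing by 1 each time); 9, 13, 18, 24, 31 → 39.
So the next line is 512  23  39.

512  23  39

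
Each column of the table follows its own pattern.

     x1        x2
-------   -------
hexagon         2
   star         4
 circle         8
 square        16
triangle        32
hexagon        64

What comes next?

star  128

Column x1: repeats hexagon → star → circle → square → triangle; hexagon, star, circle, square, triangle, hexagon → star.
Column x2 goes 2, 4, 8, 16, 32, 64 → 128 (×2 each step).
Combining the parts gives star  128.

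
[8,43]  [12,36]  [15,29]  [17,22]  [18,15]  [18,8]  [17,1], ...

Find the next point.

[15,-6]

First component: 8, 12, 15, 17, 18, 18, 17 → 15 (differences are 4, 3, 2, … (decreasing by 1 each time)).
Second component: −7 each step; 43, 36, 29, 22, 15, 8, 1 → -6.
Combining the parts gives [15,-6].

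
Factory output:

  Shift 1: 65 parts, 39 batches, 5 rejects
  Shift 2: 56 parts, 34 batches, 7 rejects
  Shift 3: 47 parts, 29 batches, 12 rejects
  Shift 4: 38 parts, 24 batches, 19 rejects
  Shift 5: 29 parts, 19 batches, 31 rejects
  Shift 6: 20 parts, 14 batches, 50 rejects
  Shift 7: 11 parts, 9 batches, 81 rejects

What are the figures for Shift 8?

Parts: −9 each step; 65, 56, 47, 38, 29, 20, 11 → 2.
Batches goes 39, 34, 29, 24, 19, 14, 9 → 4 (−5 each step).
Rejects goes 5, 7, 12, 19, 31, 50, 81 → 131 (each term is the sum of the two before it).
Combining the parts gives 2 parts, 4 batches, 131 rejects.

2 parts, 4 batches, 131 rejects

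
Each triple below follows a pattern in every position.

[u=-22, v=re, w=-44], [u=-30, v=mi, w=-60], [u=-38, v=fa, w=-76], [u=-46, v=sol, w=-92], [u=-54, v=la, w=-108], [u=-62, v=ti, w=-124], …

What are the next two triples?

U: -22, -30, -38, -46, -54, -62 → -70 → -78 (−8 each step).
V — runs through the solfège scale do→ti: re, mi, fa, sol, la, ti → do → re.
For the w, always 2 × the u: -44, -60, -76, -92, -108, -124 → -140 → -156.
So the next two triples are [u=-70, v=do, w=-140] and [u=-78, v=re, w=-156].

[u=-70, v=do, w=-140], [u=-78, v=re, w=-156]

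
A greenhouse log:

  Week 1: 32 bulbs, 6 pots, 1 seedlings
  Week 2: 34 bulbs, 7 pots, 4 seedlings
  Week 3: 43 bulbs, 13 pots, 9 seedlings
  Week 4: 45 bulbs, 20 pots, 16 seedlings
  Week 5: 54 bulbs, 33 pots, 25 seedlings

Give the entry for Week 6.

Bulbs: alternating steps +2, +9, +2, +9, …; 32, 34, 43, 45, 54 → 56.
Pots: each term is the sum of the two before it, so 6, 7, 13, 20, 33 → 53.
Seedlings goes 1, 4, 9, 16, 25 → 36 (perfect squares: 1², 2², 3², …).
So the next row is 56 bulbs, 53 pots, 36 seedlings.

56 bulbs, 53 pots, 36 seedlings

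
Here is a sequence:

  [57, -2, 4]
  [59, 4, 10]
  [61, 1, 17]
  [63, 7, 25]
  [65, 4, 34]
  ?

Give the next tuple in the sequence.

[67, 10, 44]

First slot: 57, 59, 61, 63, 65 → 67 (+2 each step).
For the second slot, alternating steps +6, −3, +6, −3, …: -2, 4, 1, 7, 4 → 10.
Third slot — differences are 6, 7, 8, … (increasing by 1 each time): 4, 10, 17, 25, 34 → 44.
Combining the parts gives [67, 10, 44].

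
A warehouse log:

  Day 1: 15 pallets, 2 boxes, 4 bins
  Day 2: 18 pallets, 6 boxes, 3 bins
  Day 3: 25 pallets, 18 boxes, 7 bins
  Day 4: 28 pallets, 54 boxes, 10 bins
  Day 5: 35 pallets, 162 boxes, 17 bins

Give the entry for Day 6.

Pallets: alternating steps +3, +7, +3, +7, …, so 15, 18, 25, 28, 35 → 38.
Boxes goes 2, 6, 18, 54, 162 → 486 (×3 each step).
Bins: 4, 3, 7, 10, 17 → 27 (each term is the sum of the two before it).
Combining the parts gives 38 pallets, 486 boxes, 27 bins.

38 pallets, 486 boxes, 27 bins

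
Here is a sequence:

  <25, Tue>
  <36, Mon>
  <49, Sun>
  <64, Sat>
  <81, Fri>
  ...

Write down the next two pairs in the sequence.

<100, Thu>, <121, Wed>

First component — perfect squares: 5², 6², 7², …: 25, 36, 49, 64, 81 → 100 → 121.
Day: runs backward through the weekdays Mon→Sun, so Tue, Mon, Sun, Sat, Fri → Thu → Wed.
So the next two pairs are <100, Thu> and <121, Wed>.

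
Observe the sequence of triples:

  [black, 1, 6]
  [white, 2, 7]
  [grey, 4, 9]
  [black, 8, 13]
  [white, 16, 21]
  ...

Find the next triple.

Shade — repeats black → white → grey: black, white, grey, black, white → grey.
Second coordinate — ×2 each step: 1, 2, 4, 8, 16 → 32.
For the third coordinate, always 5 more than the second coordinate: 6, 7, 9, 13, 21 → 37.
So the next triple is [grey, 32, 37].

[grey, 32, 37]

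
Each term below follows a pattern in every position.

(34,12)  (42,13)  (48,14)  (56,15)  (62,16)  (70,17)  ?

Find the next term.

(76,18)

First part: alternating steps +8, +6, +8, +6, …, so 34, 42, 48, 56, 62, 70 → 76.
Second part: +1 each step; 12, 13, 14, 15, 16, 17 → 18.
Combining the parts gives (76,18).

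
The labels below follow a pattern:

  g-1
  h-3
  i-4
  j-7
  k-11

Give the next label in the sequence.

l-18

Letter goes g, h, i, j, k → l (letters move forward 1 place in the alphabet).
Second component: 1, 3, 4, 7, 11 → 18 (each term is the sum of the two before it).
Putting it together: l-18.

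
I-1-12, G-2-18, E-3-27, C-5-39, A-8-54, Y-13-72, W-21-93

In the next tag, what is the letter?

U

For the letter, letters move back 2 places in the alphabet, wrapping A→Z: I, G, E, C, A, Y, W → U.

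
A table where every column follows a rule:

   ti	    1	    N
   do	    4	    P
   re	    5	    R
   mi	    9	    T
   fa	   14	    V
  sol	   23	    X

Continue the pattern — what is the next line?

Note: ti, do, re, mi, fa, sol → la (runs through the solfège scale do→ti).
For the second component, each term is the sum of the two before it: 1, 4, 5, 9, 14, 23 → 37.
Letter: letters move forward 2 places in the alphabet; N, P, R, T, V, X → Z.
So the next line is la  37  Z.

la  37  Z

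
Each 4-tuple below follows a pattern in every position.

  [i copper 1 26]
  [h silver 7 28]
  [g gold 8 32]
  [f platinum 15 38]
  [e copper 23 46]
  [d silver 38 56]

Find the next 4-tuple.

For the letter, letters move back 1 place in the alphabet: i, h, g, f, e, d → c.
Metal — repeats copper → silver → gold → platinum: copper, silver, gold, platinum, copper, silver → gold.
For the third coordinate, each term is the sum of the two before it: 1, 7, 8, 15, 23, 38 → 61.
Fourth coordinate — differences are 2, 4, 6, … (increasing by 2 each time): 26, 28, 32, 38, 46, 56 → 68.
Combining the parts gives [c gold 61 68].

[c gold 61 68]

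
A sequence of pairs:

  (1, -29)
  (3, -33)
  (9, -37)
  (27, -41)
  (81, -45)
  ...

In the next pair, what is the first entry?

243

First entry goes 1, 3, 9, 27, 81 → 243 (×3 each step).
Second entry goes -29, -33, -37, -41, -45 → -49 (−4 each step).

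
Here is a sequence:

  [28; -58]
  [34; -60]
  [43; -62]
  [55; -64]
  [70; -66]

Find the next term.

[88; -68]

First entry: 28, 34, 43, 55, 70 → 88 (differences are 6, 9, 12, … (increasing by 3 each time)).
Second entry: -58, -60, -62, -64, -66 → -68 (−2 each step).
Combining the parts gives [88; -68].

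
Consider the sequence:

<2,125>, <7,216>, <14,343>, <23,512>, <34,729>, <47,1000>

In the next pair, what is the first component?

62

First component — differences are 5, 7, 9, … (increasing by 2 each time): 2, 7, 14, 23, 34, 47 → 62.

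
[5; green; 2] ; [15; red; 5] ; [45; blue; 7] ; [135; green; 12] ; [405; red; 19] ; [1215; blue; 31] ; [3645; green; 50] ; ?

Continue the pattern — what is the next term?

First entry — ×3 each step: 5, 15, 45, 135, 405, 1215, 3645 → 10935.
Colour: repeats green → red → blue, so green, red, blue, green, red, blue, green → red.
Third entry — each term is the sum of the two before it: 2, 5, 7, 12, 19, 31, 50 → 81.
Combining the parts gives [10935; red; 81].

[10935; red; 81]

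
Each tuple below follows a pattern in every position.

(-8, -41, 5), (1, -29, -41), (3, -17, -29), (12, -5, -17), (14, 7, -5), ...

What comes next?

First component: -8, 1, 3, 12, 14 → 23 (alternating steps +9, +2, +9, +2, …).
Second component goes -41, -29, -17, -5, 7 → 19 (+12 each step).
Third component: always the previous value of the second component; 5, -41, -29, -17, -5 → 7.
Combining the parts gives (23, 19, 7).

(23, 19, 7)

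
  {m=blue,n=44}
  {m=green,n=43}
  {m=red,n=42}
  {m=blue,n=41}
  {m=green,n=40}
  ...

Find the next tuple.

M goes blue, green, red, blue, green → red (repeats blue → green → red).
N: 44, 43, 42, 41, 40 → 39 (−1 each step).
So the next tuple is {m=red,n=39}.

{m=red,n=39}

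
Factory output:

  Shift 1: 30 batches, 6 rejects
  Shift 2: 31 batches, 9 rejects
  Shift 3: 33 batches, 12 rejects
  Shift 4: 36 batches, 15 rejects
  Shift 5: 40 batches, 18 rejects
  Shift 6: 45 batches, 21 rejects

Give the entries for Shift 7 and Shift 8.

51 batches, 24 rejects; 58 batches, 27 rejects

Batches — differences are 1, 2, 3, … (increasing by 1 each time): 30, 31, 33, 36, 40, 45 → 51 → 58.
Rejects: +3 each step; 6, 9, 12, 15, 18, 21 → 24 → 27.
Putting the parts together: 51 batches, 24 rejects and then 58 batches, 27 rejects.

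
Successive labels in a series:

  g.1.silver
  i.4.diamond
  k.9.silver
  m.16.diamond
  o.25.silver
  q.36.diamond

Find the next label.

Letter goes g, i, k, m, o, q → s (letters move forward 2 places in the alphabet).
Second component: perfect squares: 1², 2², 3², …; 1, 4, 9, 16, 25, 36 → 49.
Rank goes silver, diamond, silver, diamond, silver, diamond → silver (alternates silver ↔ diamond).
Putting it together: s.49.silver.

s.49.silver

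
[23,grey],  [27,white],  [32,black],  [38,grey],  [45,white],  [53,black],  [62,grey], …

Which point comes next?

[72,white]

First part: 23, 27, 32, 38, 45, 53, 62 → 72 (differences are 4, 5, 6, … (increasing by 1 each time)).
Shade: repeats grey → white → black, so grey, white, black, grey, white, black, grey → white.
Putting it together: [72,white].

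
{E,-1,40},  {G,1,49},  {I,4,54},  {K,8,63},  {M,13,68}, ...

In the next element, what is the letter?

Letter: E, G, I, K, M → O (letters move forward 2 places in the alphabet).

O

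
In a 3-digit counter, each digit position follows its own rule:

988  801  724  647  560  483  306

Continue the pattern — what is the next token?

229

First digit goes 9, 8, 7, 6, 5, 4, 3 → 2 (−1 each step, mod 10).
Second digit: 8, 0, 2, 4, 6, 8, 0 → 2 (+2 each step, mod 10).
For the third digit, +3 each step, mod 10: 8, 1, 4, 7, 0, 3, 6 → 9.
So the next token is 229.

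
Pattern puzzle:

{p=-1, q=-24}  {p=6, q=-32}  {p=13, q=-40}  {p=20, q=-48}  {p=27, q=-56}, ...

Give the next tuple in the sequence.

{p=34, q=-64}

P: +7 each step; -1, 6, 13, 20, 27 → 34.
Q: −8 each step, so -24, -32, -40, -48, -56 → -64.
Combining the parts gives {p=34, q=-64}.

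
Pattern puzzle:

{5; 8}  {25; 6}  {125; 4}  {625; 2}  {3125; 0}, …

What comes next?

For the first entry, ×5 each step: 5, 25, 125, 625, 3125 → 15625.
Second entry goes 8, 6, 4, 2, 0 → -2 (−2 each step).
Combining the parts gives {15625; -2}.

{15625; -2}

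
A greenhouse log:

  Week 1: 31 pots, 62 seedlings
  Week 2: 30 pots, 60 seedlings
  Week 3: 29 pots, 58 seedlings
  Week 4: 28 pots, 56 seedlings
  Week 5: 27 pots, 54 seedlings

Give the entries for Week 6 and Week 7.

26 pots, 52 seedlings; 25 pots, 50 seedlings

Pots: −1 each step, so 31, 30, 29, 28, 27 → 26 → 25.
Seedlings goes 62, 60, 58, 56, 54 → 52 → 50 (always 2 × the pots).
Putting the parts together: 26 pots, 52 seedlings and then 25 pots, 50 seedlings.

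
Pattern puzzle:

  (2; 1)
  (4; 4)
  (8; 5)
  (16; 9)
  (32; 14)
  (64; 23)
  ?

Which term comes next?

First value — ×2 each step: 2, 4, 8, 16, 32, 64 → 128.
Second value: 1, 4, 5, 9, 14, 23 → 37 (each term is the sum of the two before it).
So the next term is (128; 37).

(128; 37)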